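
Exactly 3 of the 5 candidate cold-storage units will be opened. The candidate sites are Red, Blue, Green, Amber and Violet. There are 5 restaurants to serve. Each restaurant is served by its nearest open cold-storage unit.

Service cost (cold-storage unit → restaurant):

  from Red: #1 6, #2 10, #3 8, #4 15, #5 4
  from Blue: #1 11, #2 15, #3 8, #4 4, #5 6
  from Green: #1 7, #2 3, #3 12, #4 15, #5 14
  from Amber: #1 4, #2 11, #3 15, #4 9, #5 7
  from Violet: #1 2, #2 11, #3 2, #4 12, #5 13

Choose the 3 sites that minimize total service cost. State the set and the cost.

With exactly 3 open, each restaurant uses its cheapest among the chosen.
{Blue, Green, Violet}: #1→Violet 2, #2→Green 3, #3→Violet 2, #4→Blue 4, #5→Blue 6. Service cost 17.
{Red, Blue, Violet}: service cost 22
{Red, Green, Violet}: service cost 23
Among all 10 size-3 choices, {Blue, Green, Violet} is lowest.

Choose Blue, Green and Violet; total service cost 17.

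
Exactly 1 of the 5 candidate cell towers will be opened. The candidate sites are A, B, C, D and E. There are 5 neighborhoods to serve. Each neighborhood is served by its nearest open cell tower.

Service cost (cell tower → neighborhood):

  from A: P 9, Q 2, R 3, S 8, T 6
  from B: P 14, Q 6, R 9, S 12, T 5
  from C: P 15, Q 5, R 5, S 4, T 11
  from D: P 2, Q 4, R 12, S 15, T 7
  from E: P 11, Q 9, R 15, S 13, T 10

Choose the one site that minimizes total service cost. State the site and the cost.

Choose A only; total service cost 28.

With exactly 1 open, each neighborhood uses its cheapest among the chosen.
{A}: P→A 9, Q→A 2, R→A 3, S→A 8, T→A 6. Service cost 28.
{C}: service cost 40
{D}: service cost 40
Among all 5 size-1 choices, {A} is lowest.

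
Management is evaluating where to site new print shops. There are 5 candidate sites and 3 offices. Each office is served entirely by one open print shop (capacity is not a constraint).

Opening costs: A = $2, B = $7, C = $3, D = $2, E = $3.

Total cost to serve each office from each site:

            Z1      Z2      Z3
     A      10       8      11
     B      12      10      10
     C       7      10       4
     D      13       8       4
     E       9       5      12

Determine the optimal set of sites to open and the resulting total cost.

Open C and E; minimum total cost 22.

For any fixed open set, each office goes to its cheapest open site; total = fixed + service.
{C, E}: Z1→C 7, Z2→E 5, Z3→C 4. Service 16; fixed 6; total 22.
{D, E}: Z1→E 9, Z2→E 5, Z3→D 4. Service 18; fixed 5; total 23.
{A, C}: service 19 + fixed 5 = 24
{A, B, C, D, E}: service 16 + fixed 17 = 33
No other subset beats 22.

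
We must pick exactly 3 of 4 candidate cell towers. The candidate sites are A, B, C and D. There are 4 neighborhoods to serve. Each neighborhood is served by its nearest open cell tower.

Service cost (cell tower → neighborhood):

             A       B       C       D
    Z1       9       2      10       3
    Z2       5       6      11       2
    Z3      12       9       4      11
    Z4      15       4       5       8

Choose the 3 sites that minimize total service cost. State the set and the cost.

With exactly 3 open, each neighborhood uses its cheapest among the chosen.
{B, C, D}: Z1→B 2, Z2→D 2, Z3→C 4, Z4→B 4. Service cost 12.
{A, C, D}: service cost 14
{A, B, C}: service cost 15
Among all 4 size-3 choices, {B, C, D} is lowest.

Choose B, C and D; total service cost 12.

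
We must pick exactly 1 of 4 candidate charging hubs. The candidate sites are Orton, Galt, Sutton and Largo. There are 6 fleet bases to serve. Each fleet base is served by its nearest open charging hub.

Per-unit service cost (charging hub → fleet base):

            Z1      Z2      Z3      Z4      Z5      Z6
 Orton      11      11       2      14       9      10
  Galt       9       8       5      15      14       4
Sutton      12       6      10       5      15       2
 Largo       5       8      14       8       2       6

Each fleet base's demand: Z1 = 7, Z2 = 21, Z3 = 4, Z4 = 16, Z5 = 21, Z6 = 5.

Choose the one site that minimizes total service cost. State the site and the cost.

Choose Largo only; total service cost 459.

With exactly 1 open, each fleet base uses its cheapest among the chosen.
{Largo}: Z1→Largo 5·7=35, Z2→Largo 8·21=168, Z3→Largo 14·4=56, Z4→Largo 8·16=128, Z5→Largo 2·21=42, Z6→Largo 6·5=30. Service cost 459.
{Sutton}: service cost 655
{Orton}: service cost 779
Among all 4 size-1 choices, {Largo} is lowest.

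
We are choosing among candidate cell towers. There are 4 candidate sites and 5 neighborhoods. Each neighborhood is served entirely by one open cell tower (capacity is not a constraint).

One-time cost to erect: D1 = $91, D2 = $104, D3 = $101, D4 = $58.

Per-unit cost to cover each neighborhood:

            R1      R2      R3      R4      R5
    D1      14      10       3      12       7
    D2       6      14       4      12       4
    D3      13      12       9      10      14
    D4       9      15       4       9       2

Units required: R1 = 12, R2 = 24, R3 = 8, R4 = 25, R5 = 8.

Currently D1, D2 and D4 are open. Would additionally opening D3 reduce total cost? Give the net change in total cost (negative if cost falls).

No — net change +101 (cost rises by 101).

Current service cost with {D1, D2, D4}: 577.
Adding D3: each neighborhood re-picks its cheapest; new service cost 577, saving 0.
Extra fixed cost: 101. Net change = 101 − 0 = 101.
(Totals: 830 → 931.)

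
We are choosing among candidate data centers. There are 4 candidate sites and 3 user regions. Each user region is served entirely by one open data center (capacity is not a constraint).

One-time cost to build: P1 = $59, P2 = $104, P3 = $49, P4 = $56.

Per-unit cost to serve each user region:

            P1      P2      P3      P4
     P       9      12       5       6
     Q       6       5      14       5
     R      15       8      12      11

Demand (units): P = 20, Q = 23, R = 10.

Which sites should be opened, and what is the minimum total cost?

For any fixed open set, each user region goes to its cheapest open site; total = fixed + service.
{P4}: P→P4 6·20=120, Q→P4 5·23=115, R→P4 11·10=110. Service 345; fixed 56; total 401.
{P3, P4}: P→P3 5·20=100, Q→P4 5·23=115, R→P4 11·10=110. Service 325; fixed 105; total 430.
{P2, P3}: P→P3 5·20=100, Q→P2 5·23=115, R→P2 8·10=80. Service 295; fixed 153; total 448.
{P1, P2, P3, P4}: service 295 + fixed 268 = 563
No other subset beats 401.

Open P4 only; minimum total cost 401.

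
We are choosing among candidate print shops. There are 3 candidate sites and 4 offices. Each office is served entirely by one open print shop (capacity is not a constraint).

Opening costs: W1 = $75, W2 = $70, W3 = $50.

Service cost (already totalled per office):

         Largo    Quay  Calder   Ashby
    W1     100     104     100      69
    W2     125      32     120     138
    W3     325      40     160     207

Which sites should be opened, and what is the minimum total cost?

Open W1 and W3; minimum total cost 434.

For any fixed open set, each office goes to its cheapest open site; total = fixed + service.
{W1, W3}: Largo→W1 100, Quay→W3 40, Calder→W1 100, Ashby→W1 69. Service 309; fixed 125; total 434.
{W1, W2}: service 301 + fixed 145 = 446
{W1}: service 373 + fixed 75 = 448
{W1, W2, W3}: service 301 + fixed 195 = 496
(All 7 nonempty subsets were checked; W1 and W3 is lowest.)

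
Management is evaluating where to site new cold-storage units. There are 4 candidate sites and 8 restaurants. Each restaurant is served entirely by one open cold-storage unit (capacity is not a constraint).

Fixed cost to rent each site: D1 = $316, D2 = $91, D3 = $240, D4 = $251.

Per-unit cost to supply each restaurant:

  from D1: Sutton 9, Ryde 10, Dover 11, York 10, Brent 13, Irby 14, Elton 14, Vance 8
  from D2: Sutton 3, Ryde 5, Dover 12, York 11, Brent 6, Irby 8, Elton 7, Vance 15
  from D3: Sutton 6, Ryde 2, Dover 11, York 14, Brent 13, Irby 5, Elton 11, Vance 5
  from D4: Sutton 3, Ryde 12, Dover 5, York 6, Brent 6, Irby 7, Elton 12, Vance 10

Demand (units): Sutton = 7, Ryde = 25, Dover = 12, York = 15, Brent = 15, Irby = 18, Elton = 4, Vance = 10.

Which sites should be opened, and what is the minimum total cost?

For any fixed open set, each restaurant goes to its cheapest open site; total = fixed + service.
{D2, D3}: Sutton→D2 3·7=21, Ryde→D3 2·25=50, Dover→D3 11·12=132, York→D2 11·15=165, Brent→D2 6·15=90, Irby→D3 5·18=90, Elton→D2 7·4=28, Vance→D3 5·10=50. Service 626; fixed 331; total 957.
{D2}: service 867 + fixed 91 = 958
{D2, D4}: service 640 + fixed 342 = 982
{D1, D2, D3, D4}: service 479 + fixed 898 = 1377
No other subset beats 957.

Open D2 and D3; minimum total cost 957.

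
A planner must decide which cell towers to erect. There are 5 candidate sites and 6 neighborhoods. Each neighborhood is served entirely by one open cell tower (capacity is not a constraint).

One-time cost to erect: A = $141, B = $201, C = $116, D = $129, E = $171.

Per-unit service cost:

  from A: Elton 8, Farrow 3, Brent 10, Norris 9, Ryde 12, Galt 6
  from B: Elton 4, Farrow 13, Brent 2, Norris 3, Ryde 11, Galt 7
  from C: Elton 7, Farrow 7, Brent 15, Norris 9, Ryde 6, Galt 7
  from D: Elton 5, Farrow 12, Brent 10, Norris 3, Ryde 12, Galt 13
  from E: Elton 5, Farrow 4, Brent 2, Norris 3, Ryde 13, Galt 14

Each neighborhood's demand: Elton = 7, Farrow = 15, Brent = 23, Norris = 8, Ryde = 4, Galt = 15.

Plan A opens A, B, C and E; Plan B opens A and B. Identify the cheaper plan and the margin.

Plan B is cheaper by 267.

Plan A: {A, B, C, E}: Elton→B 4·7=28, Farrow→A 3·15=45, Brent→B 2·23=46, Norris→B 3·8=24, Ryde→C 6·4=24, Galt→A 6·15=90. Service 257; fixed 629; total 886.
Plan B: {A, B}: Elton→B 4·7=28, Farrow→A 3·15=45, Brent→B 2·23=46, Norris→B 3·8=24, Ryde→B 11·4=44, Galt→A 6·15=90. Service 277; fixed 342; total 619.
Difference: |886 − 619| = 267.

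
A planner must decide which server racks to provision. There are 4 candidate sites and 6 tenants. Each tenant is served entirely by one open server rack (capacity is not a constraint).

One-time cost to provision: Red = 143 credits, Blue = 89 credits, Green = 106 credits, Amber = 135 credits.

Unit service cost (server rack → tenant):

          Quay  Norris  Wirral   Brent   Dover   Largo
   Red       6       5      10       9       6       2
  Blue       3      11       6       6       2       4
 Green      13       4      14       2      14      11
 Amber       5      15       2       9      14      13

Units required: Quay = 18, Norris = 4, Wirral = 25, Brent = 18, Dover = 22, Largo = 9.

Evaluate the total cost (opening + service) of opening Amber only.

Each tenant is assigned to its cheapest site among the open ones.
{Amber}: Quay→Amber 5·18=90, Norris→Amber 15·4=60, Wirral→Amber 2·25=50, Brent→Amber 9·18=162, Dover→Amber 14·22=308, Largo→Amber 13·9=117. Service 787; fixed 135; total 922.

Total cost: 922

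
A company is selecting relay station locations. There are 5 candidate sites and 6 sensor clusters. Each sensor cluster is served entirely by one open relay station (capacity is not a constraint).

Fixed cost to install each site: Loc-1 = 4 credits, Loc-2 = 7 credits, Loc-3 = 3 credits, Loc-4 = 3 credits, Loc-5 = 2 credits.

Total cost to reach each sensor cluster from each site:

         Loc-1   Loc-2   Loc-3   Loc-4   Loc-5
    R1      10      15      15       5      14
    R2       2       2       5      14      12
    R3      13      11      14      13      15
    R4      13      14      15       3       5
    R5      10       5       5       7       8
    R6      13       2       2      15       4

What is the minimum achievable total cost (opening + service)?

For any fixed open set, each sensor cluster goes to its cheapest open site; total = fixed + service.
{Loc-2, Loc-4}: R1→Loc-4 5, R2→Loc-2 2, R3→Loc-2 11, R4→Loc-4 3, R5→Loc-2 5, R6→Loc-2 2. Service 28; fixed 10; total 38.
{Loc-3, Loc-4}: R1→Loc-4 5, R2→Loc-3 5, R3→Loc-4 13, R4→Loc-4 3, R5→Loc-3 5, R6→Loc-3 2. Service 33; fixed 6; total 39.
{Loc-1, Loc-3, Loc-4}: R1→Loc-4 5, R2→Loc-1 2, R3→Loc-1 13, R4→Loc-4 3, R5→Loc-3 5, R6→Loc-3 2. Service 30; fixed 10; total 40.
{Loc-1, Loc-2, Loc-3, Loc-4, Loc-5}: R1→Loc-4 5, R2→Loc-1 2, R3→Loc-2 11, R4→Loc-4 3, R5→Loc-2 5, R6→Loc-2 2. Service 28; fixed 19; total 47.
No other subset beats 38.

Minimum total cost: 38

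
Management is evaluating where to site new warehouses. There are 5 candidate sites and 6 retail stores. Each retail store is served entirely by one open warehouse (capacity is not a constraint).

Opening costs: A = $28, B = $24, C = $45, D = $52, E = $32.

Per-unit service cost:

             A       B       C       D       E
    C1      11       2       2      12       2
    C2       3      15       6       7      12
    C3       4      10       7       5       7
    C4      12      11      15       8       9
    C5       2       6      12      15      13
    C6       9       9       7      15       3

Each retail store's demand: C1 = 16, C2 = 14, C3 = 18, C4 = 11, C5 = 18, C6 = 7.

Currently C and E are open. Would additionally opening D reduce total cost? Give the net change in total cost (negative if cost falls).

No — net change +5 (cost rises by 5).

Current service cost with {C, E}: 578.
Adding D: each retail store re-picks its cheapest; new service cost 531, saving 47.
Extra fixed cost: 52. Net change = 52 − 47 = 5.
(Totals: 655 → 660.)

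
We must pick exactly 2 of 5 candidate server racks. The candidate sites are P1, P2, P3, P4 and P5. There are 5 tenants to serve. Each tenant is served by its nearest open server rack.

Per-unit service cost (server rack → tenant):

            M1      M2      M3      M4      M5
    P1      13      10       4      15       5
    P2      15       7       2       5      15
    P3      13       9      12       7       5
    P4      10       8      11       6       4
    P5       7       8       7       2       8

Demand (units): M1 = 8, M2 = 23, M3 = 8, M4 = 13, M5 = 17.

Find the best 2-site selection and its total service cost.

Choose P1 and P5; total service cost 383.

With exactly 2 open, each tenant uses its cheapest among the chosen.
{P1, P5}: M1→P5 7·8=56, M2→P5 8·23=184, M3→P1 4·8=32, M4→P5 2·13=26, M5→P1 5·17=85. Service cost 383.
{P2, P4}: service cost 390
{P4, P5}: service cost 390
Among all 10 size-2 choices, {P1, P5} is lowest.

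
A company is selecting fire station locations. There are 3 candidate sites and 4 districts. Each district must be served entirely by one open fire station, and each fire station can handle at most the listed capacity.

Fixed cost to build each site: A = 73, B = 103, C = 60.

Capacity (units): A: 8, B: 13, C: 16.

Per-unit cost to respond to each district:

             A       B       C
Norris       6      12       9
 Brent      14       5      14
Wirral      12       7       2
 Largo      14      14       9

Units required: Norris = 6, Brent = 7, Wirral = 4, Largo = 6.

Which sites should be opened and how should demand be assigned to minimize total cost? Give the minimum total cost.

Open {B, C}: Norris→C 9·6=54, Brent→B 5·7=35, Wirral→C 2·4=8, Largo→C 9·6=54.
Loads: B carries 7/13, C carries 16/16. Service 151; fixed 163; total 314.
Next best feasible plan costs 332.

Minimum total cost: 314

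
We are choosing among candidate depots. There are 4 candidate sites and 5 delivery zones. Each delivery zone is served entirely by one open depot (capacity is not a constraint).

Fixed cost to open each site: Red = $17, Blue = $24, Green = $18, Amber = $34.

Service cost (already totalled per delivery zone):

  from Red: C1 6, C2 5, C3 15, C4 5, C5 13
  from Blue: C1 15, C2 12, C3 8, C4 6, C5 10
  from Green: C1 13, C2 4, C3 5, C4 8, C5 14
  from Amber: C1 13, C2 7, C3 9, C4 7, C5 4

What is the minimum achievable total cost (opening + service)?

For any fixed open set, each delivery zone goes to its cheapest open site; total = fixed + service.
{Red}: C1→Red 6, C2→Red 5, C3→Red 15, C4→Red 5, C5→Red 13. Service 44; fixed 17; total 61.
{Green}: service 44 + fixed 18 = 62
{Red, Green}: service 33 + fixed 35 = 68
{Red, Blue, Green, Amber}: C1→Red 6, C2→Green 4, C3→Green 5, C4→Red 5, C5→Amber 4. Service 24; fixed 93; total 117.
No other subset beats 61.

Minimum total cost: 61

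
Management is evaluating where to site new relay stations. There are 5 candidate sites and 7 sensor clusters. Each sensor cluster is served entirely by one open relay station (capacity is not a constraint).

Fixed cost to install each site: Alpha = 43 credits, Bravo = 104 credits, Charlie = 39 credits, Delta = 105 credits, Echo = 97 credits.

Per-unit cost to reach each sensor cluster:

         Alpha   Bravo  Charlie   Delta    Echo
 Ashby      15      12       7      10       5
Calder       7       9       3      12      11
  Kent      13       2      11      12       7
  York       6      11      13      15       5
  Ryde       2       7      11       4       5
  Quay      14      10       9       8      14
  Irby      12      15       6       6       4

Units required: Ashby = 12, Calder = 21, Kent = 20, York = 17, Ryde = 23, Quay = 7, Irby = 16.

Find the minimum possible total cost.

Minimum total cost: 680

For any fixed open set, each sensor cluster goes to its cheapest open site; total = fixed + service.
{Alpha, Bravo, Charlie}: Ashby→Charlie 7·12=84, Calder→Charlie 3·21=63, Kent→Bravo 2·20=40, York→Alpha 6·17=102, Ryde→Alpha 2·23=46, Quay→Charlie 9·7=63, Irby→Charlie 6·16=96. Service 494; fixed 186; total 680.
{Alpha, Charlie, Echo}: service 521 + fixed 179 = 700
{Alpha, Bravo, Charlie, Echo}: Ashby→Echo 5·12=60, Calder→Charlie 3·21=63, Kent→Bravo 2·20=40, York→Echo 5·17=85, Ryde→Alpha 2·23=46, Quay→Charlie 9·7=63, Irby→Echo 4·16=64. Service 421; fixed 283; total 704.
{Alpha, Bravo, Charlie, Delta, Echo}: Ashby→Echo 5·12=60, Calder→Charlie 3·21=63, Kent→Bravo 2·20=40, York→Echo 5·17=85, Ryde→Alpha 2·23=46, Quay→Delta 8·7=56, Irby→Echo 4·16=64. Service 414; fixed 388; total 802.
No other subset beats 680.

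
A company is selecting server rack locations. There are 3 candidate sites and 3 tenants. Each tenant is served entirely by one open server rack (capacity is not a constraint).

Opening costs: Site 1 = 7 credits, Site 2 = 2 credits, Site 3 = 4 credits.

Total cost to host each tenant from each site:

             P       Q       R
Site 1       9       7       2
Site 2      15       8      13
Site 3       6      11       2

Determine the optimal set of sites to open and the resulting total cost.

For any fixed open set, each tenant goes to its cheapest open site; total = fixed + service.
{Site 2, Site 3}: P→Site 3 6, Q→Site 2 8, R→Site 3 2. Service 16; fixed 6; total 22.
{Site 3}: P→Site 3 6, Q→Site 3 11, R→Site 3 2. Service 19; fixed 4; total 23.
{Site 1}: service 18 + fixed 7 = 25
{Site 1, Site 2, Site 3}: service 15 + fixed 13 = 28
(All 7 nonempty subsets were checked; Site 2 and Site 3 is lowest.)

Open Site 2 and Site 3; minimum total cost 22.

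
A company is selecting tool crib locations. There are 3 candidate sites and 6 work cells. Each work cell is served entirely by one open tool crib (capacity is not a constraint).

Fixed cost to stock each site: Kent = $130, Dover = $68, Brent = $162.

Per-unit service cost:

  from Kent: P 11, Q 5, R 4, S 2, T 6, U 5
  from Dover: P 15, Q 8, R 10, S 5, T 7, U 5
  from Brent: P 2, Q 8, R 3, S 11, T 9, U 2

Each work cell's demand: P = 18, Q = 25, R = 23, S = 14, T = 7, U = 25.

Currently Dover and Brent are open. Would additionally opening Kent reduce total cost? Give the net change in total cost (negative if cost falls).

No — net change +6 (cost rises by 6).

Current service cost with {Dover, Brent}: 474.
Adding Kent: each work cell re-picks its cheapest; new service cost 350, saving 124.
Extra fixed cost: 130. Net change = 130 − 124 = 6.
(Totals: 704 → 710.)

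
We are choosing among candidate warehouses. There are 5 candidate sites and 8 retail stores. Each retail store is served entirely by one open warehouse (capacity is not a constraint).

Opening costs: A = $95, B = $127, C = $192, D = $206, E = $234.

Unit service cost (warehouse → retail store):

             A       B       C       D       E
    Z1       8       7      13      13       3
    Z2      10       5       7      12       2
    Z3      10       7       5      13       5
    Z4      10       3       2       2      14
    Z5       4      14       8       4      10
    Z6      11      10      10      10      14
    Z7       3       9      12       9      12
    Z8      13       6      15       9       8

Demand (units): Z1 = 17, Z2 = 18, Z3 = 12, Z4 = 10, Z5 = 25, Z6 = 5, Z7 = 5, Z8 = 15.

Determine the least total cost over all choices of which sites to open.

For any fixed open set, each retail store goes to its cheapest open site; total = fixed + service.
{A, B}: Z1→B 7·17=119, Z2→B 5·18=90, Z3→B 7·12=84, Z4→B 3·10=30, Z5→A 4·25=100, Z6→B 10·5=50, Z7→A 3·5=15, Z8→B 6·15=90. Service 578; fixed 222; total 800.
{A, E}: service 537 + fixed 329 = 866
{A, B, E}: Z1→E 3·17=51, Z2→E 2·18=36, Z3→E 5·12=60, Z4→B 3·10=30, Z5→A 4·25=100, Z6→B 10·5=50, Z7→A 3·5=15, Z8→B 6·15=90. Service 432; fixed 456; total 888.
{A, B, C, D, E}: service 422 + fixed 854 = 1276
No other subset beats 800.

Minimum total cost: 800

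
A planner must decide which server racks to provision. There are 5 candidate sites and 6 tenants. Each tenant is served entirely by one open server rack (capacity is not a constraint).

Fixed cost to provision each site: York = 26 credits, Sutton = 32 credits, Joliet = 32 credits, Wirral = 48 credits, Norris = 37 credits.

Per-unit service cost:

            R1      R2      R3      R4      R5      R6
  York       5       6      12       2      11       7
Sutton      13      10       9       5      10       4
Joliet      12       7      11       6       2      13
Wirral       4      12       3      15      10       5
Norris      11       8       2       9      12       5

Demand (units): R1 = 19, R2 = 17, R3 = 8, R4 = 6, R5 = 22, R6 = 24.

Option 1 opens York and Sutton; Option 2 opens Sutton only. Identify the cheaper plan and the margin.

Option 1 is cheaper by 212.

Option 1: {York, Sutton}: R1→York 5·19=95, R2→York 6·17=102, R3→Sutton 9·8=72, R4→York 2·6=12, R5→Sutton 10·22=220, R6→Sutton 4·24=96. Service 597; fixed 58; total 655.
Option 2: {Sutton}: R1→Sutton 13·19=247, R2→Sutton 10·17=170, R3→Sutton 9·8=72, R4→Sutton 5·6=30, R5→Sutton 10·22=220, R6→Sutton 4·24=96. Service 835; fixed 32; total 867.
Difference: |655 − 867| = 212.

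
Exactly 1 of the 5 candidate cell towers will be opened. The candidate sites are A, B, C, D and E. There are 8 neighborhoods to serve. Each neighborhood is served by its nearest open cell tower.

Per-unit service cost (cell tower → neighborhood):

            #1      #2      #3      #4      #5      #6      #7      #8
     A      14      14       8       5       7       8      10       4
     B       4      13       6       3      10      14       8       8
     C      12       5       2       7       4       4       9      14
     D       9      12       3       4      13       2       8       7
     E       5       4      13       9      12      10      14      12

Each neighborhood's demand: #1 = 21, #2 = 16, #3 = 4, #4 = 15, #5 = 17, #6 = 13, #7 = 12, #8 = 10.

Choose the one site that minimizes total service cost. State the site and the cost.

With exactly 1 open, each neighborhood uses its cheapest among the chosen.
{C}: #1→C 12·21=252, #2→C 5·16=80, #3→C 2·4=8, #4→C 7·15=105, #5→C 4·17=68, #6→C 4·13=52, #7→C 9·12=108, #8→C 14·10=140. Service cost 813.
{D}: service cost 866
{B}: service cost 889
Among all 5 size-1 choices, {C} is lowest.

Choose C only; total service cost 813.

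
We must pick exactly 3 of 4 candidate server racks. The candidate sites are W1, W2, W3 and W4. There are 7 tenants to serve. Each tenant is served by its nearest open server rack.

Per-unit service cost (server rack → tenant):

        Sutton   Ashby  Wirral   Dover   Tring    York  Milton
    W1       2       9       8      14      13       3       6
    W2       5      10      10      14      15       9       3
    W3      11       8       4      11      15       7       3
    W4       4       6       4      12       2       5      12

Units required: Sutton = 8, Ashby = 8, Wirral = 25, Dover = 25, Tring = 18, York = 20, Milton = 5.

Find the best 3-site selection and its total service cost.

With exactly 3 open, each tenant uses its cheapest among the chosen.
{W1, W3, W4}: Sutton→W1 2·8=16, Ashby→W4 6·8=48, Wirral→W3 4·25=100, Dover→W3 11·25=275, Tring→W4 2·18=36, York→W1 3·20=60, Milton→W3 3·5=15. Service cost 550.
{W1, W2, W4}: service cost 575
{W2, W3, W4}: service cost 606
Among all 4 size-3 choices, {W1, W3, W4} is lowest.

Choose W1, W3 and W4; total service cost 550.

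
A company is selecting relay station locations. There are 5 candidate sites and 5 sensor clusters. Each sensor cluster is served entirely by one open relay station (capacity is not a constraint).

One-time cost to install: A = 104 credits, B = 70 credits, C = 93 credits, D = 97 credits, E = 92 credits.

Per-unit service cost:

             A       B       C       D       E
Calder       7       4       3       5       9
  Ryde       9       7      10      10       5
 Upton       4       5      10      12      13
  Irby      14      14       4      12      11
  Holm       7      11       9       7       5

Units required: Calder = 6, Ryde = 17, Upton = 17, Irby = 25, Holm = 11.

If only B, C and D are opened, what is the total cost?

Each sensor cluster is assigned to its cheapest site among the open ones.
{B, C, D}: Calder→C 3·6=18, Ryde→B 7·17=119, Upton→B 5·17=85, Irby→C 4·25=100, Holm→D 7·11=77. Service 399; fixed 260; total 659.

Total cost: 659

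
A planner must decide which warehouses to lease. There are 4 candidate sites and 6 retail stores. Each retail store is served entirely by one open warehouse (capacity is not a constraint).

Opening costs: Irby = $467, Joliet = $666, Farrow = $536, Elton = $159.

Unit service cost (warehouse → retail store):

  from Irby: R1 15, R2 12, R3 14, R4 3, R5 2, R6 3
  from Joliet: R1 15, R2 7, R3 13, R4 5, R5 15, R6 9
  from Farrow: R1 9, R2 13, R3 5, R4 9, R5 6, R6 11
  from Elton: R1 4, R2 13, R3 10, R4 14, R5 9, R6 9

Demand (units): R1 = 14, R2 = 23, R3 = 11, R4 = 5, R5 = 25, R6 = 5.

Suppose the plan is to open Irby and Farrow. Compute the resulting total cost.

Total cost: 1540

Each retail store is assigned to its cheapest site among the open ones.
{Irby, Farrow}: R1→Farrow 9·14=126, R2→Irby 12·23=276, R3→Farrow 5·11=55, R4→Irby 3·5=15, R5→Irby 2·25=50, R6→Irby 3·5=15. Service 537; fixed 1003; total 1540.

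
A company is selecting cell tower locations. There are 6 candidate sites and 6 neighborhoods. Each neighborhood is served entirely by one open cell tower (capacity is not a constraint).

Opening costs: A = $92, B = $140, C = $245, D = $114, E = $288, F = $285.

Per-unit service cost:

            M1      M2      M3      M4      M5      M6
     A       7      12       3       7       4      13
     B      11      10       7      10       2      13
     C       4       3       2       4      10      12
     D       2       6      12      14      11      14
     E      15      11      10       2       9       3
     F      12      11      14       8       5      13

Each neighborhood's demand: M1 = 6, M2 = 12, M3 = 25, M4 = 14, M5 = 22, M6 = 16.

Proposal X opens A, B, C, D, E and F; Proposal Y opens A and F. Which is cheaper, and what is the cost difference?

Proposal X: {A, B, C, D, E, F}: M1→D 2·6=12, M2→C 3·12=36, M3→C 2·25=50, M4→E 2·14=28, M5→B 2·22=44, M6→E 3·16=48. Service 218; fixed 1164; total 1382.
Proposal Y: {A, F}: M1→A 7·6=42, M2→F 11·12=132, M3→A 3·25=75, M4→A 7·14=98, M5→A 4·22=88, M6→A 13·16=208. Service 643; fixed 377; total 1020.
Difference: |1382 − 1020| = 362.

Proposal Y is cheaper by 362.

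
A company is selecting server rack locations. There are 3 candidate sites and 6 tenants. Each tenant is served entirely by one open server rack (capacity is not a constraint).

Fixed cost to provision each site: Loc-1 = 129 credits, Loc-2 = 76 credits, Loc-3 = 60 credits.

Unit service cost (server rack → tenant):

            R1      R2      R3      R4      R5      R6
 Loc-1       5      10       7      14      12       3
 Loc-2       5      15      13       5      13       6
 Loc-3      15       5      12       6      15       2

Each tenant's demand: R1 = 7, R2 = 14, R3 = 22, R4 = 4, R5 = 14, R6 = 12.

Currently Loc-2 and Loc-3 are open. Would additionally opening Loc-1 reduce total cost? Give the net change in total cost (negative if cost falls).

No — net change +5 (cost rises by 5).

Current service cost with {Loc-2, Loc-3}: 595.
Adding Loc-1: each tenant re-picks its cheapest; new service cost 471, saving 124.
Extra fixed cost: 129. Net change = 129 − 124 = 5.
(Totals: 731 → 736.)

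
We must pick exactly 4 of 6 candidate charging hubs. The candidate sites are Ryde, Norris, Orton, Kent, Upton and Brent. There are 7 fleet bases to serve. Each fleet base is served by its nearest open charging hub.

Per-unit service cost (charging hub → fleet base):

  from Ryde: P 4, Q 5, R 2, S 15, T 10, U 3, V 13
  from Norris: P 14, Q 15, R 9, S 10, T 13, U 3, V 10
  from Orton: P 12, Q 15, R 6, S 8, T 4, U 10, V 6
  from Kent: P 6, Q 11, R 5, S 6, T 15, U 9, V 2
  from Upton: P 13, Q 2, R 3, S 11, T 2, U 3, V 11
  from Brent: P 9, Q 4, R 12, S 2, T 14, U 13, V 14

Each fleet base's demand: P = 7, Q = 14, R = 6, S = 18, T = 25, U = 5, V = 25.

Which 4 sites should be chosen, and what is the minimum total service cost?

With exactly 4 open, each fleet base uses its cheapest among the chosen.
{Ryde, Kent, Upton, Brent}: P→Ryde 4·7=28, Q→Upton 2·14=28, R→Ryde 2·6=12, S→Brent 2·18=36, T→Upton 2·25=50, U→Ryde 3·5=15, V→Kent 2·25=50. Service cost 219.
{Norris, Kent, Upton, Brent}: service cost 239
{Orton, Kent, Upton, Brent}: service cost 239
Among all 15 size-4 choices, {Ryde, Kent, Upton, Brent} is lowest.

Choose Ryde, Kent, Upton and Brent; total service cost 219.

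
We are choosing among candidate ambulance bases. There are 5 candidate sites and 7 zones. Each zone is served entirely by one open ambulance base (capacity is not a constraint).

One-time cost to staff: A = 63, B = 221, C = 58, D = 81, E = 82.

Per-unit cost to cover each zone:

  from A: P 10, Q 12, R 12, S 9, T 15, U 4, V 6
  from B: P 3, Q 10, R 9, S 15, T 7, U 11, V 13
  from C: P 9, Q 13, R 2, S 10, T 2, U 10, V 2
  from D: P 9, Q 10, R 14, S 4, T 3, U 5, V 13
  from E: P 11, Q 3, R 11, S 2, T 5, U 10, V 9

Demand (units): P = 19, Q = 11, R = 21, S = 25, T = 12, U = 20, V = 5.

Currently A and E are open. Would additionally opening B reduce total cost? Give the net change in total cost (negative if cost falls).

No — net change +46 (cost rises by 46).

Current service cost with {A, E}: 674.
Adding B: each zone re-picks its cheapest; new service cost 499, saving 175.
Extra fixed cost: 221. Net change = 221 − 175 = 46.
(Totals: 819 → 865.)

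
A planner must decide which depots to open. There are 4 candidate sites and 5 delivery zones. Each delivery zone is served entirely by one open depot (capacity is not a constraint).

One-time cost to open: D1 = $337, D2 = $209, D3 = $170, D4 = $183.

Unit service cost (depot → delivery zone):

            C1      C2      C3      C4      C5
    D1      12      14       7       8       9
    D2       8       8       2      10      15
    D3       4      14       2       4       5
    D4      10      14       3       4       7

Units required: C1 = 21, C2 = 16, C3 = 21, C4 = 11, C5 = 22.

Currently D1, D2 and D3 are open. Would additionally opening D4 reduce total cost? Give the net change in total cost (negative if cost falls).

No — net change +183 (cost rises by 183).

Current service cost with {D1, D2, D3}: 408.
Adding D4: each delivery zone re-picks its cheapest; new service cost 408, saving 0.
Extra fixed cost: 183. Net change = 183 − 0 = 183.
(Totals: 1124 → 1307.)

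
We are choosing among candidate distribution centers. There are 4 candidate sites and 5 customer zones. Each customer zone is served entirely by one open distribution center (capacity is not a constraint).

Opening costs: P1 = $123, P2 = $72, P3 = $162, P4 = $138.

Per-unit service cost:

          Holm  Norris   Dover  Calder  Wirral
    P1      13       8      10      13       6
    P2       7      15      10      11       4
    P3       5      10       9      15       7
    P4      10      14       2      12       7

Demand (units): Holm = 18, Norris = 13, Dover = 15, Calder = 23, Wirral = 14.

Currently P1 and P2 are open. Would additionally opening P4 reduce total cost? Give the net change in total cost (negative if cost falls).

Current service cost with {P1, P2}: 689.
Adding P4: each customer zone re-picks its cheapest; new service cost 569, saving 120.
Extra fixed cost: 138. Net change = 138 − 120 = 18.
(Totals: 884 → 902.)

No — net change +18 (cost rises by 18).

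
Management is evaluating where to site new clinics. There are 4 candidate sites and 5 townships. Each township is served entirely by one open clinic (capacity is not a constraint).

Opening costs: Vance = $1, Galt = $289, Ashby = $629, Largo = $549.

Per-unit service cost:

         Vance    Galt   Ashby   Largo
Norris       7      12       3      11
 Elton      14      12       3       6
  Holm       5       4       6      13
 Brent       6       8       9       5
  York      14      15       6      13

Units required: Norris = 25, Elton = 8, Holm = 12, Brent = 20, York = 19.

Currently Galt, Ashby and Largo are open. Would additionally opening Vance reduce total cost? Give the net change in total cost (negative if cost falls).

Current service cost with {Galt, Ashby, Largo}: 361.
Adding Vance: each township re-picks its cheapest; new service cost 361, saving 0.
Extra fixed cost: 1. Net change = 1 − 0 = 1.
(Totals: 1828 → 1829.)

No — net change +1 (cost rises by 1).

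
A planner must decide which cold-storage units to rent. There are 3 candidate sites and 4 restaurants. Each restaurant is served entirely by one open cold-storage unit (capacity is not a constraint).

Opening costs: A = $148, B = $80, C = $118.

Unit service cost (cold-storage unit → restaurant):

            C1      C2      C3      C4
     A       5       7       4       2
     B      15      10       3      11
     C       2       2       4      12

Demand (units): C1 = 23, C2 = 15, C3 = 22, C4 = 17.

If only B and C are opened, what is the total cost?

Total cost: 527

Each restaurant is assigned to its cheapest site among the open ones.
{B, C}: C1→C 2·23=46, C2→C 2·15=30, C3→B 3·22=66, C4→B 11·17=187. Service 329; fixed 198; total 527.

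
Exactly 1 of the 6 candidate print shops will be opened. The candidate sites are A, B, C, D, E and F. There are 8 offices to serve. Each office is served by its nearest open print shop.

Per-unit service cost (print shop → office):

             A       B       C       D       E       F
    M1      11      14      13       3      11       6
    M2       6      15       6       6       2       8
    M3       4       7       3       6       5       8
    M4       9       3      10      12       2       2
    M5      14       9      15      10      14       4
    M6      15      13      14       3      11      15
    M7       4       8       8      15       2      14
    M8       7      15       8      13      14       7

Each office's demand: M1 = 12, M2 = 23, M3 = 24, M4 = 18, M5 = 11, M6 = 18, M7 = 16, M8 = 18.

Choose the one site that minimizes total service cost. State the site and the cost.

Choose E only; total service cost 970.

With exactly 1 open, each office uses its cheapest among the chosen.
{E}: M1→E 11·12=132, M2→E 2·23=46, M3→E 5·24=120, M4→E 2·18=36, M5→E 14·11=154, M6→E 11·18=198, M7→E 2·16=32, M8→E 14·18=252. Service cost 970.
{A}: service cost 1142
{F}: service cost 1148
Among all 6 size-1 choices, {E} is lowest.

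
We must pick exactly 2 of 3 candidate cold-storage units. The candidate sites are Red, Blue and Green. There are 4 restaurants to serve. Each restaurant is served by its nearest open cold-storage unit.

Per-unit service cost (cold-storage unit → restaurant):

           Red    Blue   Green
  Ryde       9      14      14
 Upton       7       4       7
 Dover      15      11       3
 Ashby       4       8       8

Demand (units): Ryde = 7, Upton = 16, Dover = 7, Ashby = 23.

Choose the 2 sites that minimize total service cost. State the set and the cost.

Choose Red and Green; total service cost 288.

With exactly 2 open, each restaurant uses its cheapest among the chosen.
{Red, Green}: Ryde→Red 9·7=63, Upton→Red 7·16=112, Dover→Green 3·7=21, Ashby→Red 4·23=92. Service cost 288.
{Red, Blue}: service cost 296
{Blue, Green}: service cost 367
Among all 3 size-2 choices, {Red, Green} is lowest.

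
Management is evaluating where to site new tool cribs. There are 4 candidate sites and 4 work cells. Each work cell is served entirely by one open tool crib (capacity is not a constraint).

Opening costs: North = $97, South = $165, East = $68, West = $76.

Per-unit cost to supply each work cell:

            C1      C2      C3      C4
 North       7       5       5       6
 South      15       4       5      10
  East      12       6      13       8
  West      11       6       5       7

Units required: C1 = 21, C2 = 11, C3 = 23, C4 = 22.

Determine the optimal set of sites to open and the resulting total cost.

For any fixed open set, each work cell goes to its cheapest open site; total = fixed + service.
{North}: C1→North 7·21=147, C2→North 5·11=55, C3→North 5·23=115, C4→North 6·22=132. Service 449; fixed 97; total 546.
{North, East}: C1→North 7·21=147, C2→North 5·11=55, C3→North 5·23=115, C4→North 6·22=132. Service 449; fixed 165; total 614.
{North, West}: C1→North 7·21=147, C2→North 5·11=55, C3→North 5·23=115, C4→North 6·22=132. Service 449; fixed 173; total 622.
{North, South, East, West}: service 438 + fixed 406 = 844
No other subset beats 546.

Open North only; minimum total cost 546.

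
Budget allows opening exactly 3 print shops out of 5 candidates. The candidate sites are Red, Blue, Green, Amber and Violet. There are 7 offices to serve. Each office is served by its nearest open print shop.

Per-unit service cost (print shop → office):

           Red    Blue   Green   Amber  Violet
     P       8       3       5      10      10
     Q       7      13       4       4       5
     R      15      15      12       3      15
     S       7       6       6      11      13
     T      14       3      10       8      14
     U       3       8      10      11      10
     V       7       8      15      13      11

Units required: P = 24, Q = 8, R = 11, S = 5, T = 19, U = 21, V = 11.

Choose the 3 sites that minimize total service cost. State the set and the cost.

With exactly 3 open, each office uses its cheapest among the chosen.
{Red, Blue, Amber}: P→Blue 3·24=72, Q→Amber 4·8=32, R→Amber 3·11=33, S→Blue 6·5=30, T→Blue 3·19=57, U→Red 3·21=63, V→Red 7·11=77. Service cost 364.
{Red, Blue, Green}: service cost 463
{Blue, Green, Amber}: service cost 480
Among all 10 size-3 choices, {Red, Blue, Amber} is lowest.

Choose Red, Blue and Amber; total service cost 364.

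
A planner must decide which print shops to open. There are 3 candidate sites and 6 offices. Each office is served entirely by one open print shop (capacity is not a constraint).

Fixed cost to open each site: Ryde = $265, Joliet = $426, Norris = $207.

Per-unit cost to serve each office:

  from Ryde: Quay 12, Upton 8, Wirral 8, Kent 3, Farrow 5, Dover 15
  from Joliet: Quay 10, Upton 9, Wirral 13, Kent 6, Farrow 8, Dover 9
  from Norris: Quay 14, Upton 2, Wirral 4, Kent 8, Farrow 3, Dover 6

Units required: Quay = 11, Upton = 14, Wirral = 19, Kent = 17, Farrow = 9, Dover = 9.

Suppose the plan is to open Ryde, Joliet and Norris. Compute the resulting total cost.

Each office is assigned to its cheapest site among the open ones.
{Ryde, Joliet, Norris}: Quay→Joliet 10·11=110, Upton→Norris 2·14=28, Wirral→Norris 4·19=76, Kent→Ryde 3·17=51, Farrow→Norris 3·9=27, Dover→Norris 6·9=54. Service 346; fixed 898; total 1244.

Total cost: 1244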